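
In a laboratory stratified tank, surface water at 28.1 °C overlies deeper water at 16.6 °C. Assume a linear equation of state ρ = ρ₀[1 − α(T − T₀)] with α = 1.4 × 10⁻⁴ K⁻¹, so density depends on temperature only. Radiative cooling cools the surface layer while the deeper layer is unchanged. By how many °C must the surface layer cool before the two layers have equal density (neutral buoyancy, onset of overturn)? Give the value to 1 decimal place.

11.5 °C

With temperature the only control, equal density requires T_surf′ = T_deep.
T_surf′ = 16.6 °C.
Cooling required: 28.1 − 16.6 = 11.5 °C.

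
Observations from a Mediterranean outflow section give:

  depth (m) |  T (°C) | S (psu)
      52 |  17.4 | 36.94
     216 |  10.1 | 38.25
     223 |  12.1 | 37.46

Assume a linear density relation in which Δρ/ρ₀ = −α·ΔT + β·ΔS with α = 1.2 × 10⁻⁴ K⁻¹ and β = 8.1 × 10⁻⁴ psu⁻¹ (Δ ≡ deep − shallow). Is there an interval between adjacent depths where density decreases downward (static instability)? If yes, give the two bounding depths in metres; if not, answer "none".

Evaluate Δρ/ρ₀ = −αΔT + βΔS across each adjacent pair:
  52–216 m: −αΔT+βΔS = −(1.2 × 10⁻⁴)(-7.3)+(8.1 × 10⁻⁴)(+1.31) = 1.9 × 10⁻³ → stable
  216–223 m: −αΔT+βΔS = −(1.2 × 10⁻⁴)(+2.0)+(8.1 × 10⁻⁴)(-0.79) = -8.8 × 10⁻⁴ → UNSTABLE
The 216–223 m interval has Δρ < 0: lighter water underlies denser water.

216–223 m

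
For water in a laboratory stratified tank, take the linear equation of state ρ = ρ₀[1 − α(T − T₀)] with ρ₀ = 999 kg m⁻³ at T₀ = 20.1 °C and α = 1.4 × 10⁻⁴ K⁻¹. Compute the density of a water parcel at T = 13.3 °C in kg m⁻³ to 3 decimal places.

T − T₀ = -6.8 K.
Bracket = 1 − α·(-6.8) = 1 + (9.52 × 10⁻⁴) = 1.0009520.
ρ = 999 × 1.0009520 = 999.951 kg m⁻³.

999.951 kg m⁻³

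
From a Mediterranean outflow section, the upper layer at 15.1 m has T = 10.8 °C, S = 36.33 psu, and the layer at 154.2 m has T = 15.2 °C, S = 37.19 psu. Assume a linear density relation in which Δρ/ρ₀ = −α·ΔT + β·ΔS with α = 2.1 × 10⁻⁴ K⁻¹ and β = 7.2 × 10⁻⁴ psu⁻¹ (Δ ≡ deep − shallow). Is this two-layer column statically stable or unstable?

unstable

ΔT = 15.2 − 10.8 = +4.4 K and ΔS = 37.19 − 36.33 = +0.86 psu (deep − shallow).
−αΔT = -9.24 × 10⁻⁴; βΔS = 6.192 × 10⁻⁴; sum Δρ/ρ₀ = -3.048 × 10⁻⁴.
Δρ/ρ₀ < 0, so Δρ < 0: deeper water is lighter → statically unstable; the column would overturn.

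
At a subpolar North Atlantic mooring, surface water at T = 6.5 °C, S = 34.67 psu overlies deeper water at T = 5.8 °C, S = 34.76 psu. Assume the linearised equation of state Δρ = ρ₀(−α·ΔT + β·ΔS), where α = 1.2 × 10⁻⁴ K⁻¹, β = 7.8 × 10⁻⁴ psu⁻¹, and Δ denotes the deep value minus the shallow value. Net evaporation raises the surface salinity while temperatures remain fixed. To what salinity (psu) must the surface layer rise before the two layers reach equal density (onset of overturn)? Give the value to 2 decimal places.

Neutral buoyancy requires −α(T_deep − T_surf) + β(S_deep − S_surf′) = 0.
S_surf′ = S_deep − (α/β)·ΔT = 34.76 − (1.2 × 10⁻⁴/7.8 × 10⁻⁴)·(-0.7) = 34.8677 psu.
Increase required: 34.8677 − 34.67 = 0.1977 psu.

34.87 psu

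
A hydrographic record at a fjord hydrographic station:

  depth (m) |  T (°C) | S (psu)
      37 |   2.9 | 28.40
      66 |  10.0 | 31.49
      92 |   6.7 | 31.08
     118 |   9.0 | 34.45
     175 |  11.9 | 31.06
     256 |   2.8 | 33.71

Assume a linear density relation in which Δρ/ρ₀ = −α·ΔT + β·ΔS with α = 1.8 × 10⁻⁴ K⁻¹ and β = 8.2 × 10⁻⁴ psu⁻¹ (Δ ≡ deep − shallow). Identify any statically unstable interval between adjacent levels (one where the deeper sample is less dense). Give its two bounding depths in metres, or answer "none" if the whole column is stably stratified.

118–175 m

Evaluate Δρ/ρ₀ = −αΔT + βΔS across each adjacent pair:
  37–66 m: −αΔT+βΔS = −(1.8 × 10⁻⁴)(+7.1)+(8.2 × 10⁻⁴)(+3.09) = 1.3 × 10⁻³ → stable
  66–92 m: −αΔT+βΔS = −(1.8 × 10⁻⁴)(-3.3)+(8.2 × 10⁻⁴)(-0.41) = 2.6 × 10⁻⁴ → stable
  92–118 m: −αΔT+βΔS = −(1.8 × 10⁻⁴)(+2.3)+(8.2 × 10⁻⁴)(+3.37) = 2.3 × 10⁻³ → stable
  118–175 m: −αΔT+βΔS = −(1.8 × 10⁻⁴)(+2.9)+(8.2 × 10⁻⁴)(-3.39) = -3.3 × 10⁻³ → UNSTABLE
  175–256 m: −αΔT+βΔS = −(1.8 × 10⁻⁴)(-9.1)+(8.2 × 10⁻⁴)(+2.65) = 3.8 × 10⁻³ → stable
The 118–175 m interval has Δρ < 0: lighter water underlies denser water.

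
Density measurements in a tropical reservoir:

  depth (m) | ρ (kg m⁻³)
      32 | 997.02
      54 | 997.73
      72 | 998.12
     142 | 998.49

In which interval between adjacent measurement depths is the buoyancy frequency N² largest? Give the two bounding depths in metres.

32–54 m

Compute the density gradient over each adjacent pair:
  32–54 m: Δρ/Δz = 0.71/22 = 0.032 kg m⁻⁴
  54–72 m: Δρ/Δz = 0.39/18 = 0.022 kg m⁻⁴
  72–142 m: Δρ/Δz = 0.37/70 = 5.3 × 10⁻³ kg m⁻⁴
The largest gradient is in the 32–54 m interval — the pycnocline.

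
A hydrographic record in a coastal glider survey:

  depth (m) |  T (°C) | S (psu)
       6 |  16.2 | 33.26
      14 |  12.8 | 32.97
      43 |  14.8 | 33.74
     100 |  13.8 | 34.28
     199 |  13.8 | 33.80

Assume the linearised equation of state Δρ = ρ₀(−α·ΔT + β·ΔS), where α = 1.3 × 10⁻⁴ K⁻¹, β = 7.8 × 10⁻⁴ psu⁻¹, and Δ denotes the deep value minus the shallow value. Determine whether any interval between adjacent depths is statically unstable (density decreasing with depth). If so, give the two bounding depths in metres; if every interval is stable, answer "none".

100–199 m

Evaluate Δρ/ρ₀ = −αΔT + βΔS across each adjacent pair:
  6–14 m: −αΔT+βΔS = −(1.3 × 10⁻⁴)(-3.4)+(7.8 × 10⁻⁴)(-0.29) = 2.2 × 10⁻⁴ → stable
  14–43 m: −αΔT+βΔS = −(1.3 × 10⁻⁴)(+2.0)+(7.8 × 10⁻⁴)(+0.77) = 3.4 × 10⁻⁴ → stable
  43–100 m: −αΔT+βΔS = −(1.3 × 10⁻⁴)(-1.0)+(7.8 × 10⁻⁴)(+0.54) = 5.5 × 10⁻⁴ → stable
  100–199 m: −αΔT+βΔS = −(1.3 × 10⁻⁴)(+0.0)+(7.8 × 10⁻⁴)(-0.48) = -3.7 × 10⁻⁴ → UNSTABLE
The 100–199 m interval has Δρ < 0: lighter water underlies denser water.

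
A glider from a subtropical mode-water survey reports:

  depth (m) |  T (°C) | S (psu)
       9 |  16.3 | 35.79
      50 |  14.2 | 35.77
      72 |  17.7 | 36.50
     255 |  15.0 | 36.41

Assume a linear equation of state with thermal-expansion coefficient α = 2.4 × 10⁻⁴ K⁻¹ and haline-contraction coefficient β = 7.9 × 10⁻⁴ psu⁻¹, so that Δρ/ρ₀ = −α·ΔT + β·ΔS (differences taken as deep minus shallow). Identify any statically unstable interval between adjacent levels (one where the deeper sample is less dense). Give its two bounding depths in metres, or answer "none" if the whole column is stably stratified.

50–72 m

Evaluate Δρ/ρ₀ = −αΔT + βΔS across each adjacent pair:
  9–50 m: −αΔT+βΔS = −(2.4 × 10⁻⁴)(-2.1)+(7.9 × 10⁻⁴)(-0.02) = 4.9 × 10⁻⁴ → stable
  50–72 m: −αΔT+βΔS = −(2.4 × 10⁻⁴)(+3.5)+(7.9 × 10⁻⁴)(+0.73) = -2.6 × 10⁻⁴ → UNSTABLE
  72–255 m: −αΔT+βΔS = −(2.4 × 10⁻⁴)(-2.7)+(7.9 × 10⁻⁴)(-0.09) = 5.8 × 10⁻⁴ → stable
The 50–72 m interval has Δρ < 0: lighter water underlies denser water.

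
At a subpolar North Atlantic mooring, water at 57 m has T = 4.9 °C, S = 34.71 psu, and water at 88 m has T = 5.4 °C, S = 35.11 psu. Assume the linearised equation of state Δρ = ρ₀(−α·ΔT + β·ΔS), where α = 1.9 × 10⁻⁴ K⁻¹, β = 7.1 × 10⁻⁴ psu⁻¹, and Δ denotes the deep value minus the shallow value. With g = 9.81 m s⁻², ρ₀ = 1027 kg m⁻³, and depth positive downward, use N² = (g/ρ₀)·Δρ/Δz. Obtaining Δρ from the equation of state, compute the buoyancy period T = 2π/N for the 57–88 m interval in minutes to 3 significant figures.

13.5 min

ΔT = +0.5 K, ΔS = +0.40 psu (deep − shallow).
Δρ/ρ₀ = −αΔT + βΔS = -9.50 × 10⁻⁵ + 2.84 × 10⁻⁴ = 1.89 × 10⁻⁴, so Δρ ≈ 0.1941 kg m⁻³.
N² = (g/ρ₀)·Δρ/Δz = g·(Δρ/ρ₀)/Δz = 9.81 × 1.89 × 10⁻⁴ / 31 = 5.9809 × 10⁻⁵ s⁻².
N = √(5.9809 × 10⁻⁵) = 7.7336 × 10⁻³ rad s⁻¹ → T = 2π/N = 812.45 s = 13.541 min ≈ 13.5 min.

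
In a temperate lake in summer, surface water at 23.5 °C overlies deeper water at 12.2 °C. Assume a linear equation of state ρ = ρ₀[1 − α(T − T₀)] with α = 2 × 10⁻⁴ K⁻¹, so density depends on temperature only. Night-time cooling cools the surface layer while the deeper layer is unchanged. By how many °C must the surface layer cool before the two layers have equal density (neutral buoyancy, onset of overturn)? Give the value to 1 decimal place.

With temperature the only control, equal density requires T_surf′ = T_deep.
T_surf′ = 12.2 °C.
Cooling required: 23.5 − 12.2 = 11.3 °C.

11.3 °C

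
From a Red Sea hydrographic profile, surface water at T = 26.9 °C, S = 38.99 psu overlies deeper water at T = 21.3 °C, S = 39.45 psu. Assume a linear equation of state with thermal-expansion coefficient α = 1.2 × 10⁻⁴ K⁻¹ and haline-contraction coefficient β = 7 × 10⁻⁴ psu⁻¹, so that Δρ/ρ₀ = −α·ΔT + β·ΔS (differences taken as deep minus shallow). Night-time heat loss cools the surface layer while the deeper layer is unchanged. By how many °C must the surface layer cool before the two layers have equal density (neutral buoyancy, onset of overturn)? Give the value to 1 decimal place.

8.3 °C

Neutral buoyancy requires Δρ = 0, i.e. −α(T_deep − T_surf′) + β(S_deep − S_surf) = 0.
T_surf′ = T_deep − (β/α)·ΔS = 21.3 − (7 × 10⁻⁴/1.2 × 10⁻⁴)·(+0.46) = 18.617 °C.
Cooling required: 26.9 − (18.617) = 8.283 °C.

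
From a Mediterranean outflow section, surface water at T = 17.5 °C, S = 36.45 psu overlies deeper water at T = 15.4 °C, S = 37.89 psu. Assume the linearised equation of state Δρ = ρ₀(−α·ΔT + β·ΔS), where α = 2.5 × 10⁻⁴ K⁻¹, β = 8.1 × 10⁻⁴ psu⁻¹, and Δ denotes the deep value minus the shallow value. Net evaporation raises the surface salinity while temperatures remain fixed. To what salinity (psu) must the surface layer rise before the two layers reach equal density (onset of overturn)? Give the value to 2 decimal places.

Neutral buoyancy requires −α(T_deep − T_surf) + β(S_deep − S_surf′) = 0.
S_surf′ = S_deep − (α/β)·ΔT = 37.89 − (2.5 × 10⁻⁴/8.1 × 10⁻⁴)·(-2.1) = 38.5381 psu.
Increase required: 38.5381 − 36.45 = 2.0881 psu.

38.54 psu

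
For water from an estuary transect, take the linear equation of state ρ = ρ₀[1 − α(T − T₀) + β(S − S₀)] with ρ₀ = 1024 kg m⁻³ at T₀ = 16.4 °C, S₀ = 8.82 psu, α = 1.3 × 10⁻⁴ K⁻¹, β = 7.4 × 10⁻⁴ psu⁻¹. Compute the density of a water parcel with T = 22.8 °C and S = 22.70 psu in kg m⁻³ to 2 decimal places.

1033.67 kg m⁻³

T − T₀ = +6.4 K, S − S₀ = +13.88 psu.
Bracket = 1 − α·(+6.4) + β·(+13.88) = 1 + (9.4392 × 10⁻³) = 1.0094392.
ρ = 1024 × 1.0094392 = 1033.67 kg m⁻³.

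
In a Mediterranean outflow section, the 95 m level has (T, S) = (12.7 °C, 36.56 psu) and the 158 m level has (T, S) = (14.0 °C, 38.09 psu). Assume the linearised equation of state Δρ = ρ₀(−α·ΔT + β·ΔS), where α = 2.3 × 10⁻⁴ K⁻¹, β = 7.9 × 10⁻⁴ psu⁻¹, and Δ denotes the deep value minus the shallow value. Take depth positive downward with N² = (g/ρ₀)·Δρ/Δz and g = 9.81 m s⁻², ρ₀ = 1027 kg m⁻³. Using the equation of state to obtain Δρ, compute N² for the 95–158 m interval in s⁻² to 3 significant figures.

1.42 × 10⁻⁴ s⁻²

ΔT = +1.3 K, ΔS = +1.53 psu (deep − shallow).
Δρ/ρ₀ = −αΔT + βΔS = -2.99 × 10⁻⁴ + 1.2087 × 10⁻³ = 9.097 × 10⁻⁴, so Δρ ≈ 0.9343 kg m⁻³.
N² = (g/ρ₀)·Δρ/Δz = g·(Δρ/ρ₀)/Δz = 9.81 × 9.097 × 10⁻⁴ / 63 = 1.4165 × 10⁻⁴ s⁻² ≈ 1.42 × 10⁻⁴ s⁻².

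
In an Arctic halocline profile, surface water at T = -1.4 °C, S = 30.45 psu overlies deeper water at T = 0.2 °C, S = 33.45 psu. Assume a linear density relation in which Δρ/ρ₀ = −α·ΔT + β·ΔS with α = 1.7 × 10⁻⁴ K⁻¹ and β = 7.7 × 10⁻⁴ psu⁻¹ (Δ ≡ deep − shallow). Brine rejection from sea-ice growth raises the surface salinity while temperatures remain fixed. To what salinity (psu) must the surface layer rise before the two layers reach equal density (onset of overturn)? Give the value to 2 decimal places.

33.10 psu

Neutral buoyancy requires −α(T_deep − T_surf) + β(S_deep − S_surf′) = 0.
S_surf′ = S_deep − (α/β)·ΔT = 33.45 − (1.7 × 10⁻⁴/7.7 × 10⁻⁴)·(+1.6) = 33.0968 psu.
Increase required: 33.0968 − 30.45 = 2.6468 psu.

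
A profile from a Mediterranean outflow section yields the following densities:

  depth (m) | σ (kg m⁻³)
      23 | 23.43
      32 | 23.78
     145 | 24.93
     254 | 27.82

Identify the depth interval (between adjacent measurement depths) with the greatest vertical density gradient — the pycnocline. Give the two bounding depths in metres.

23–32 m

Compute the density gradient over each adjacent pair:
  23–32 m: Δρ/Δz = 0.35/9 = 0.039 kg m⁻⁴
  32–145 m: Δρ/Δz = 1.15/113 = 0.010 kg m⁻⁴
  145–254 m: Δρ/Δz = 2.89/109 = 0.027 kg m⁻⁴
The largest gradient is in the 23–32 m interval — the pycnocline.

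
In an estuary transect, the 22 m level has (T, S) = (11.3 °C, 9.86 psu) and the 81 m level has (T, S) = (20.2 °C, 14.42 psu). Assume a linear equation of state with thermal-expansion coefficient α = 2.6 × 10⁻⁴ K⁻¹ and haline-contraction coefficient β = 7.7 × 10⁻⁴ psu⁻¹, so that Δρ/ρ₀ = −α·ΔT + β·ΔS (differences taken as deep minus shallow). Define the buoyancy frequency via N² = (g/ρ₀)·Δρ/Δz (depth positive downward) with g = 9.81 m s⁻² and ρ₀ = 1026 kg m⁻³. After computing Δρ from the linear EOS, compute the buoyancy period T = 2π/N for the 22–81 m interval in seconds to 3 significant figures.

445 s

ΔT = +8.9 K, ΔS = +4.56 psu (deep − shallow).
Δρ/ρ₀ = −αΔT + βΔS = -2.314 × 10⁻³ + 3.5112 × 10⁻³ = 1.1972 × 10⁻³, so Δρ ≈ 1.228 kg m⁻³.
N² = (g/ρ₀)·Δρ/Δz = g·(Δρ/ρ₀)/Δz = 9.81 × 1.1972 × 10⁻³ / 59 = 1.9906 × 10⁻⁴ s⁻².
N = √(1.9906 × 10⁻⁴) = 0.014109 rad s⁻¹ → T = 2π/N = 445.33 s ≈ 445 s.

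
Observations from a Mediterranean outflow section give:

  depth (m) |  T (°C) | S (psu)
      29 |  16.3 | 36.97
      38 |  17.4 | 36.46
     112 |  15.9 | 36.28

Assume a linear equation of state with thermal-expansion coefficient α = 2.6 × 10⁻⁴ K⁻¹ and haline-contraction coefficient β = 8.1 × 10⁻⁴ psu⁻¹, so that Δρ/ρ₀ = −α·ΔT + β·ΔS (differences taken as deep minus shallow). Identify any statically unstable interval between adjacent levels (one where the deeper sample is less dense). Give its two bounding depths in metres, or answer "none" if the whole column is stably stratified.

29–38 m

Evaluate Δρ/ρ₀ = −αΔT + βΔS across each adjacent pair:
  29–38 m: −αΔT+βΔS = −(2.6 × 10⁻⁴)(+1.1)+(8.1 × 10⁻⁴)(-0.51) = -7.0 × 10⁻⁴ → UNSTABLE
  38–112 m: −αΔT+βΔS = −(2.6 × 10⁻⁴)(-1.5)+(8.1 × 10⁻⁴)(-0.18) = 2.4 × 10⁻⁴ → stable
The 29–38 m interval has Δρ < 0: lighter water underlies denser water.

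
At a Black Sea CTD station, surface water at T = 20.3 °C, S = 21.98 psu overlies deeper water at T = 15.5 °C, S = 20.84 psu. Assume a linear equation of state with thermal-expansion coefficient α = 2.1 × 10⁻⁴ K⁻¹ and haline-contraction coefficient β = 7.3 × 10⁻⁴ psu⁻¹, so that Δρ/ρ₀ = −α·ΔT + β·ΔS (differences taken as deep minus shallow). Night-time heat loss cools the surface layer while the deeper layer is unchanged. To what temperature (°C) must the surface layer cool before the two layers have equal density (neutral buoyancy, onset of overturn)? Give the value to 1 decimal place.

Neutral buoyancy requires Δρ = 0, i.e. −α(T_deep − T_surf′) + β(S_deep − S_surf) = 0.
T_surf′ = T_deep − (β/α)·ΔS = 15.5 − (7.3 × 10⁻⁴/2.1 × 10⁻⁴)·(-1.14) = 19.463 °C.
Cooling required: 20.3 − (19.463) = 0.837 °C.

19.5 °C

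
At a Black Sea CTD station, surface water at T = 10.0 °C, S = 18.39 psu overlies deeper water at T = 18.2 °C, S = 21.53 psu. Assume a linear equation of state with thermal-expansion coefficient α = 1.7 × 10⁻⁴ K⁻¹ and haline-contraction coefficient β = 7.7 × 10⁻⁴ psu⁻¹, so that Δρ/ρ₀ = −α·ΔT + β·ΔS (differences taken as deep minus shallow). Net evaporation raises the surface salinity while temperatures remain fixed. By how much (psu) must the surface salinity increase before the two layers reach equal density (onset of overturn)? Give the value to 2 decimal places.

1.33 psu

Neutral buoyancy requires −α(T_deep − T_surf) + β(S_deep − S_surf′) = 0.
S_surf′ = S_deep − (α/β)·ΔT = 21.53 − (1.7 × 10⁻⁴/7.7 × 10⁻⁴)·(+8.2) = 19.7196 psu.
Increase required: 19.7196 − 18.39 = 1.3296 psu.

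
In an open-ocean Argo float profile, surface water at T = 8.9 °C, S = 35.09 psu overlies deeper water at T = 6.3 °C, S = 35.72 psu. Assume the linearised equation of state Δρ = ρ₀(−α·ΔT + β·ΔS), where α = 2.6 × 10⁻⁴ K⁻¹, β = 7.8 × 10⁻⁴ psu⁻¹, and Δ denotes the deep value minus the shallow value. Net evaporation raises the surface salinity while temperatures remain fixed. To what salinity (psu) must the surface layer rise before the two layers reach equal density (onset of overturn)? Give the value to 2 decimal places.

Neutral buoyancy requires −α(T_deep − T_surf) + β(S_deep − S_surf′) = 0.
S_surf′ = S_deep − (α/β)·ΔT = 35.72 − (2.6 × 10⁻⁴/7.8 × 10⁻⁴)·(-2.6) = 36.5867 psu.
Increase required: 36.5867 − 35.09 = 1.4967 psu.

36.59 psu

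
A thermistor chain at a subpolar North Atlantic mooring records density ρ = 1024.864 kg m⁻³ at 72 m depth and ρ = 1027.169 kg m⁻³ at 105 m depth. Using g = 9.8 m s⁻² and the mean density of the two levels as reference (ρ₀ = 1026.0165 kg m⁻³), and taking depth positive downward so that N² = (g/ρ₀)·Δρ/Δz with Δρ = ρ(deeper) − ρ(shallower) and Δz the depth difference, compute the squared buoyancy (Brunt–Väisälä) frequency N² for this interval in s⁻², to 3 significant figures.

Δρ = 1027.169 − 1024.864 = 2.305 kg m⁻³ over Δz = 105 − 72 = 33 m.
N² = (9.8/1026.0165) × (2.305/33) = 6.6716 × 10⁻⁴ s⁻² ≈ 6.67 × 10⁻⁴ s⁻².

6.67 × 10⁻⁴ s⁻²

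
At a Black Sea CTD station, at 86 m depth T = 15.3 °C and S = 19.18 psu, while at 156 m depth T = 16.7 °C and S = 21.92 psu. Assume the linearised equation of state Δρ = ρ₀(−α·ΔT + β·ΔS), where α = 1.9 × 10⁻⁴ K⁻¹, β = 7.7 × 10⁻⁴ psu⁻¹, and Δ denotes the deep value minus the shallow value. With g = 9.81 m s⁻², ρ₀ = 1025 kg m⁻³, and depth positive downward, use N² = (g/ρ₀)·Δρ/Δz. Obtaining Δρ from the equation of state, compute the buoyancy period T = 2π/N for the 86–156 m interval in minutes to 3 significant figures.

6.51 min

ΔT = +1.4 K, ΔS = +2.74 psu (deep − shallow).
Δρ/ρ₀ = −αΔT + βΔS = -2.66 × 10⁻⁴ + 2.1098 × 10⁻³ = 1.8438 × 10⁻³, so Δρ ≈ 1.890 kg m⁻³.
N² = (g/ρ₀)·Δρ/Δz = g·(Δρ/ρ₀)/Δz = 9.81 × 1.8438 × 10⁻³ / 70 = 2.5840 × 10⁻⁴ s⁻².
N = √(2.5840 × 10⁻⁴) = 0.016075 rad s⁻¹ → T = 2π/N = 390.87 s = 6.5145 min ≈ 6.51 min.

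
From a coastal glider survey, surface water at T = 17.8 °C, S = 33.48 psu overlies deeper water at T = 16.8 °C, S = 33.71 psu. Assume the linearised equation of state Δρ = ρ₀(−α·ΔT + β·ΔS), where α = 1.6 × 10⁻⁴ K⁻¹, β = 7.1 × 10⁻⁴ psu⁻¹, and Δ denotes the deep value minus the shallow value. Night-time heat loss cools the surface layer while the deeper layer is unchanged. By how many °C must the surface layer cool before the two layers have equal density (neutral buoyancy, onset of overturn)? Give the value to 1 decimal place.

Neutral buoyancy requires Δρ = 0, i.e. −α(T_deep − T_surf′) + β(S_deep − S_surf) = 0.
T_surf′ = T_deep − (β/α)·ΔS = 16.8 − (7.1 × 10⁻⁴/1.6 × 10⁻⁴)·(+0.23) = 15.779 °C.
Cooling required: 17.8 − (15.779) = 2.021 °C.

2.0 °C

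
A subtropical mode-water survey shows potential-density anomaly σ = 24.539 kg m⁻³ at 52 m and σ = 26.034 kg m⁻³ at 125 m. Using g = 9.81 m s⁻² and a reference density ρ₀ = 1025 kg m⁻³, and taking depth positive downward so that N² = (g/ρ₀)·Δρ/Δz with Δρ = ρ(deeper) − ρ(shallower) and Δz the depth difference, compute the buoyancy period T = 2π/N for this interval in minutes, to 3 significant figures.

7.48 min

Δρ = 1026.034 − 1024.539 = 1.495 kg m⁻³ over Δz = 125 − 52 = 73 m.
N² = (9.81/1025) × (1.495/73) = 1.9600 × 10⁻⁴ s⁻².
N = √(1.9600 × 10⁻⁴) = 0.014000 rad s⁻¹, so T = 2π/N = 448.80 s = 7.4800 min ≈ 7.48 min.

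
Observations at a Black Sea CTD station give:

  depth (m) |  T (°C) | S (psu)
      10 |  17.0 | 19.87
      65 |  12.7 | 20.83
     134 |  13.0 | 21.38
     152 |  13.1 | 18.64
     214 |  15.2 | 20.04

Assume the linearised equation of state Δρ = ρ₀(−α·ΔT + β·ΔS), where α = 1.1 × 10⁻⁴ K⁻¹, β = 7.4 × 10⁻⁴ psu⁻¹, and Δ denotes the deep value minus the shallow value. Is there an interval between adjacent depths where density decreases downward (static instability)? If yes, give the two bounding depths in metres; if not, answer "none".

134–152 m

Evaluate Δρ/ρ₀ = −αΔT + βΔS across each adjacent pair:
  10–65 m: −αΔT+βΔS = −(1.1 × 10⁻⁴)(-4.3)+(7.4 × 10⁻⁴)(+0.96) = 1.2 × 10⁻³ → stable
  65–134 m: −αΔT+βΔS = −(1.1 × 10⁻⁴)(+0.3)+(7.4 × 10⁻⁴)(+0.55) = 3.7 × 10⁻⁴ → stable
  134–152 m: −αΔT+βΔS = −(1.1 × 10⁻⁴)(+0.1)+(7.4 × 10⁻⁴)(-2.74) = -2.0 × 10⁻³ → UNSTABLE
  152–214 m: −αΔT+βΔS = −(1.1 × 10⁻⁴)(+2.1)+(7.4 × 10⁻⁴)(+1.40) = 8.0 × 10⁻⁴ → stable
The 134–152 m interval has Δρ < 0: lighter water underlies denser water.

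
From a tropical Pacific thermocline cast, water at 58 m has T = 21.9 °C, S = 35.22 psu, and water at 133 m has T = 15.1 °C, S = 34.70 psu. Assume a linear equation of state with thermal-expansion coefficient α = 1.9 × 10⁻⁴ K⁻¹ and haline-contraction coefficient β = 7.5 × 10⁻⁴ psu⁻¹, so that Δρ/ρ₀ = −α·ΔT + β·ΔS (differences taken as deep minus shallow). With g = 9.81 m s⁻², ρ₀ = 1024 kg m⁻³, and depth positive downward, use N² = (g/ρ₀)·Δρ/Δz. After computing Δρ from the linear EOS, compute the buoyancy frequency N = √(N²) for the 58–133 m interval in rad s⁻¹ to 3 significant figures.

ΔT = -6.8 K, ΔS = -0.52 psu (deep − shallow).
Δρ/ρ₀ = −αΔT + βΔS = 1.292 × 10⁻³ − 3.90 × 10⁻⁴ = 9.02 × 10⁻⁴, so Δρ ≈ 0.9236 kg m⁻³.
N² = (g/ρ₀)·Δρ/Δz = g·(Δρ/ρ₀)/Δz = 9.81 × 9.02 × 10⁻⁴ / 75 = 1.1798 × 10⁻⁴ s⁻².
N = √(1.1798 × 10⁻⁴) = 0.010862 rad s⁻¹ ≈ 0.0109 rad s⁻¹.

0.0109 rad s⁻¹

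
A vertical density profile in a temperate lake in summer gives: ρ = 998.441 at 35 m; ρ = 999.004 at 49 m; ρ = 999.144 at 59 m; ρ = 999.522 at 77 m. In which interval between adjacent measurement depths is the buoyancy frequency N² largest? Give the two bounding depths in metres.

35–49 m

Compute the density gradient over each adjacent pair:
  35–49 m: Δρ/Δz = 0.563/14 = 0.040 kg m⁻⁴
  49–59 m: Δρ/Δz = 0.140/10 = 0.014 kg m⁻⁴
  59–77 m: Δρ/Δz = 0.378/18 = 0.021 kg m⁻⁴
The largest gradient is in the 35–49 m interval — the pycnocline.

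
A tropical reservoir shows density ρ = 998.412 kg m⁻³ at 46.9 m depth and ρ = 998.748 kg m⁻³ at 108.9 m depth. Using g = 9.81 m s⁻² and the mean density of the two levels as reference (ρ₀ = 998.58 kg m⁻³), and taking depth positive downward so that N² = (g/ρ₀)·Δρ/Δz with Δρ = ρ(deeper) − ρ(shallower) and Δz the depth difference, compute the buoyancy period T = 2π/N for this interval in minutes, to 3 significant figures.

14.4 min

Δρ = 998.748 − 998.412 = 0.336 kg m⁻³ over Δz = 108.9 − 46.9 = 62 m.
N² = (9.81/998.58) × (0.336/62) = 5.3239 × 10⁻⁵ s⁻².
N = √(5.3239 × 10⁻⁵) = 7.2965 × 10⁻³ rad s⁻¹, so T = 2π/N = 861.12 s = 14.352 min ≈ 14.4 min.
N² > 0, so the interval is statically stable.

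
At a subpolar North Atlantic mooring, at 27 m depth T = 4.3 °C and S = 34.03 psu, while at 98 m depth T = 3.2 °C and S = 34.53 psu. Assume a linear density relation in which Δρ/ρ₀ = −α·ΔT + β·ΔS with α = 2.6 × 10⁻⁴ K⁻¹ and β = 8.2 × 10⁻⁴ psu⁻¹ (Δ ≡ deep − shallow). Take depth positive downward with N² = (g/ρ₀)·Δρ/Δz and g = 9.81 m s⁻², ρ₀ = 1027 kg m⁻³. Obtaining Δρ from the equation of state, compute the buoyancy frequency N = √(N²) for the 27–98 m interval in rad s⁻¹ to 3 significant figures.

ΔT = -1.1 K, ΔS = +0.50 psu (deep − shallow).
Δρ/ρ₀ = −αΔT + βΔS = 2.86 × 10⁻⁴ + 4.10 × 10⁻⁴ = 6.96 × 10⁻⁴, so Δρ ≈ 0.7148 kg m⁻³.
N² = (g/ρ₀)·Δρ/Δz = g·(Δρ/ρ₀)/Δz = 9.81 × 6.96 × 10⁻⁴ / 71 = 9.6166 × 10⁻⁵ s⁻².
N = √(9.6166 × 10⁻⁵) = 9.8064 × 10⁻³ rad s⁻¹ ≈ 9.81 × 10⁻³ rad s⁻¹.

9.81 × 10⁻³ rad s⁻¹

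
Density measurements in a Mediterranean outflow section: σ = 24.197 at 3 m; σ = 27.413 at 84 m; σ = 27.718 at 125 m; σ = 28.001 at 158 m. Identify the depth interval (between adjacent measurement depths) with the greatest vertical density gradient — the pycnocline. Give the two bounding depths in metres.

3–84 m

Compute the density gradient over each adjacent pair:
  3–84 m: Δρ/Δz = 3.216/81 = 0.040 kg m⁻⁴
  84–125 m: Δρ/Δz = 0.305/41 = 7.4 × 10⁻³ kg m⁻⁴
  125–158 m: Δρ/Δz = 0.283/33 = 8.6 × 10⁻³ kg m⁻⁴
The largest gradient is in the 3–84 m interval — the pycnocline.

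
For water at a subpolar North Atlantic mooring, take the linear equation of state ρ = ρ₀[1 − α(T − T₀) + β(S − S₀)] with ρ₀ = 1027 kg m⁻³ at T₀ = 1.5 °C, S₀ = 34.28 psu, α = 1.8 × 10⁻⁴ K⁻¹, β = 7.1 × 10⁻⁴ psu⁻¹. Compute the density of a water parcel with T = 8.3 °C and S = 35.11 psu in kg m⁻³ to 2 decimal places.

1026.35 kg m⁻³

T − T₀ = +6.8 K, S − S₀ = +0.83 psu.
Bracket = 1 − α·(+6.8) + β·(+0.83) = 1 + (-6.347 × 10⁻⁴) = 0.9993653.
ρ = 1027 × 0.9993653 = 1026.35 kg m⁻³.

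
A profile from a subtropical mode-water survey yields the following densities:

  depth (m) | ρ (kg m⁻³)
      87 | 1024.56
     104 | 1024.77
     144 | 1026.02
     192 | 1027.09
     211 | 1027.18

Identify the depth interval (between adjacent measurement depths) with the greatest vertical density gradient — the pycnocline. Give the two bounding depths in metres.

Compute the density gradient over each adjacent pair:
  87–104 m: Δρ/Δz = 0.21/17 = 0.012 kg m⁻⁴
  104–144 m: Δρ/Δz = 1.25/40 = 0.031 kg m⁻⁴
  144–192 m: Δρ/Δz = 1.07/48 = 0.022 kg m⁻⁴
  192–211 m: Δρ/Δz = 0.09/19 = 4.7 × 10⁻³ kg m⁻⁴
The largest gradient is in the 104–144 m interval — the pycnocline.

104–144 m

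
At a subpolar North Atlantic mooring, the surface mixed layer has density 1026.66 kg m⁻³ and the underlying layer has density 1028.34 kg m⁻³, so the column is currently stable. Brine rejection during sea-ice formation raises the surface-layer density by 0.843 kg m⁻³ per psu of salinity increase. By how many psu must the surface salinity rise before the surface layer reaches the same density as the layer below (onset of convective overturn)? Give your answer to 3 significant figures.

1.99 psu

Density deficit of the surface layer: 1028.34 − 1026.66 = 1.68 kg m⁻³.
Required change = 1.68 / 0.843 = 1.99 psu.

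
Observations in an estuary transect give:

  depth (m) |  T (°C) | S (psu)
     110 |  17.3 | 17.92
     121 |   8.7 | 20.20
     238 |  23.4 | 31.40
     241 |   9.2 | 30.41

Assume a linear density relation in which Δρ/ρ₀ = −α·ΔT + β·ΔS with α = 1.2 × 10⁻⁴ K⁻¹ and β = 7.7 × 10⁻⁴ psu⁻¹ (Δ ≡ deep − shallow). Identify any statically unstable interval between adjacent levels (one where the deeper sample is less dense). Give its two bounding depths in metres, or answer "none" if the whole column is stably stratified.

Evaluate Δρ/ρ₀ = −αΔT + βΔS across each adjacent pair:
  110–121 m: −αΔT+βΔS = −(1.2 × 10⁻⁴)(-8.6)+(7.7 × 10⁻⁴)(+2.28) = 2.8 × 10⁻³ → stable
  121–238 m: −αΔT+βΔS = −(1.2 × 10⁻⁴)(+14.7)+(7.7 × 10⁻⁴)(+11.20) = 6.9 × 10⁻³ → stable
  238–241 m: −αΔT+βΔS = −(1.2 × 10⁻⁴)(-14.2)+(7.7 × 10⁻⁴)(-0.99) = 9.4 × 10⁻⁴ → stable
Every interval has Δρ > 0: the column is stably stratified throughout.

none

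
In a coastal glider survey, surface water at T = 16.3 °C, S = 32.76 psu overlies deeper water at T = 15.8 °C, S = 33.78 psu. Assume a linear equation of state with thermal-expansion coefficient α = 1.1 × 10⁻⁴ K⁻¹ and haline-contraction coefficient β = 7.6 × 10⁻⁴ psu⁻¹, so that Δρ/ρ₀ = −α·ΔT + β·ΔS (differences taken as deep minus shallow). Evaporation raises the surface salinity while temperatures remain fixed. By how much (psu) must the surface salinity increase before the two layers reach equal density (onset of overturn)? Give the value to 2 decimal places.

1.09 psu

Neutral buoyancy requires −α(T_deep − T_surf) + β(S_deep − S_surf′) = 0.
S_surf′ = S_deep − (α/β)·ΔT = 33.78 − (1.1 × 10⁻⁴/7.6 × 10⁻⁴)·(-0.5) = 33.8524 psu.
Increase required: 33.8524 − 32.76 = 1.0924 psu.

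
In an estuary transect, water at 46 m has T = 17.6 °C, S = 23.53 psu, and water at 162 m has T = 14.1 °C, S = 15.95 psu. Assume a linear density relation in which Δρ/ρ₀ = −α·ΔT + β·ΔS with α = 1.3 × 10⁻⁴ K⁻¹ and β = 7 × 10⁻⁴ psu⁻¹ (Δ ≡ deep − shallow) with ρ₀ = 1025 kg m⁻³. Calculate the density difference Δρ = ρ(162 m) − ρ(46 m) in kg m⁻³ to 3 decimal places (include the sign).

-4.972 kg m⁻³

ΔT = -3.5 K, ΔS = -7.58 psu (deep − shallow).
Δρ/ρ₀ = −(1.3 × 10⁻⁴)(-3.5) + (7 × 10⁻⁴)(-7.58) = -4.851 × 10⁻³.
Δρ = 1025 × (-4.851 × 10⁻³) = -4.972 kg m⁻³.
Negative Δρ: lighter below, statically unstable.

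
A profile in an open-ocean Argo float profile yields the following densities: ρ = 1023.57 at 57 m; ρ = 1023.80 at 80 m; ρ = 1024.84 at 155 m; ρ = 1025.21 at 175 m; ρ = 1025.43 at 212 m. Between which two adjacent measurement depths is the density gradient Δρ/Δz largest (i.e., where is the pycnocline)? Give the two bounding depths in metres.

155–175 m

Compute the density gradient over each adjacent pair:
  57–80 m: Δρ/Δz = 0.23/23 = 0.010 kg m⁻⁴
  80–155 m: Δρ/Δz = 1.04/75 = 0.014 kg m⁻⁴
  155–175 m: Δρ/Δz = 0.37/20 = 0.018 kg m⁻⁴
  175–212 m: Δρ/Δz = 0.22/37 = 5.9 × 10⁻³ kg m⁻⁴
The largest gradient is in the 155–175 m interval — the pycnocline.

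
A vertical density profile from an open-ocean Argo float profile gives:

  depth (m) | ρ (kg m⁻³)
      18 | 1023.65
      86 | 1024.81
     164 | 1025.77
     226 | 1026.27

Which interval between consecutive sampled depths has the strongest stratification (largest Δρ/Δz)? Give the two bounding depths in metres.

18–86 m

Compute the density gradient over each adjacent pair:
  18–86 m: Δρ/Δz = 1.16/68 = 0.017 kg m⁻⁴
  86–164 m: Δρ/Δz = 0.96/78 = 0.012 kg m⁻⁴
  164–226 m: Δρ/Δz = 0.50/62 = 8.1 × 10⁻³ kg m⁻⁴
The largest gradient is in the 18–86 m interval — the pycnocline.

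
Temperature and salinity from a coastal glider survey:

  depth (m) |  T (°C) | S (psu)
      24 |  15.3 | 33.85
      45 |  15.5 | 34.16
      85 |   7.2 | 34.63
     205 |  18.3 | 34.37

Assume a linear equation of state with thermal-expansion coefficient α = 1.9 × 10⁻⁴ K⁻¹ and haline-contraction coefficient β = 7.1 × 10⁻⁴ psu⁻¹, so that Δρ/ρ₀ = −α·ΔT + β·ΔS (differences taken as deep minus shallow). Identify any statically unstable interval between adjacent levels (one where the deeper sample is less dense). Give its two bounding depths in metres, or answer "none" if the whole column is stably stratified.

85–205 m

Evaluate Δρ/ρ₀ = −αΔT + βΔS across each adjacent pair:
  24–45 m: −αΔT+βΔS = −(1.9 × 10⁻⁴)(+0.2)+(7.1 × 10⁻⁴)(+0.31) = 1.8 × 10⁻⁴ → stable
  45–85 m: −αΔT+βΔS = −(1.9 × 10⁻⁴)(-8.3)+(7.1 × 10⁻⁴)(+0.47) = 1.9 × 10⁻³ → stable
  85–205 m: −αΔT+βΔS = −(1.9 × 10⁻⁴)(+11.1)+(7.1 × 10⁻⁴)(-0.26) = -2.3 × 10⁻³ → UNSTABLE
The 85–205 m interval has Δρ < 0: lighter water underlies denser water.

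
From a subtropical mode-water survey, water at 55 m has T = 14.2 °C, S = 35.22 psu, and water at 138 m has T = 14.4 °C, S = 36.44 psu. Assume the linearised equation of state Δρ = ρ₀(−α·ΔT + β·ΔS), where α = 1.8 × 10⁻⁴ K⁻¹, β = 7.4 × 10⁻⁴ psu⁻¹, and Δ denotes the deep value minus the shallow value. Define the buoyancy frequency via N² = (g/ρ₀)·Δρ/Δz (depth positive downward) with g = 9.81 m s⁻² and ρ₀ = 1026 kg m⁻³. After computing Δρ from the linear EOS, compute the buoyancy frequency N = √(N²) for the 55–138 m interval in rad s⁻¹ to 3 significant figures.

ΔT = +0.2 K, ΔS = +1.22 psu (deep − shallow).
Δρ/ρ₀ = −αΔT + βΔS = -3.60 × 10⁻⁵ + 9.028 × 10⁻⁴ = 8.668 × 10⁻⁴, so Δρ ≈ 0.8893 kg m⁻³.
N² = (g/ρ₀)·Δρ/Δz = g·(Δρ/ρ₀)/Δz = 9.81 × 8.668 × 10⁻⁴ / 83 = 1.0245 × 10⁻⁴ s⁻².
N = √(1.0245 × 10⁻⁴) = 0.010122 rad s⁻¹ ≈ 0.0101 rad s⁻¹.

0.0101 rad s⁻¹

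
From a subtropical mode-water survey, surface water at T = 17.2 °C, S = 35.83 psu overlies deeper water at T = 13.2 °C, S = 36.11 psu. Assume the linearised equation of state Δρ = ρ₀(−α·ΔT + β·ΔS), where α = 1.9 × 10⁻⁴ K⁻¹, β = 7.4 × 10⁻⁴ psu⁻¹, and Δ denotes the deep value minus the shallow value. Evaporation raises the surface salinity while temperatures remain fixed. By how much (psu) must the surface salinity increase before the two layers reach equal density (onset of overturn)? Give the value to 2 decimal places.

1.31 psu

Neutral buoyancy requires −α(T_deep − T_surf) + β(S_deep − S_surf′) = 0.
S_surf′ = S_deep − (α/β)·ΔT = 36.11 − (1.9 × 10⁻⁴/7.4 × 10⁻⁴)·(-4.0) = 37.1370 psu.
Increase required: 37.1370 − 35.83 = 1.3070 psu.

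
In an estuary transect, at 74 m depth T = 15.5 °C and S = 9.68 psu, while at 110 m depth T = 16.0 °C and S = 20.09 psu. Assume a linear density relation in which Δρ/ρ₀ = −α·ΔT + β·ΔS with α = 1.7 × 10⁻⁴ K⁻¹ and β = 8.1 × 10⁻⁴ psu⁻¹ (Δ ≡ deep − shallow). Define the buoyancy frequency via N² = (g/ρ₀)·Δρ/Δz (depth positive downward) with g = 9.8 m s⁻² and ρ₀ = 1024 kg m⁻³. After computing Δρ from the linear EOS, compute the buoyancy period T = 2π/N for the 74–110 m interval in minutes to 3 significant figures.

2.20 min

ΔT = +0.5 K, ΔS = +10.41 psu (deep − shallow).
Δρ/ρ₀ = −αΔT + βΔS = -8.50 × 10⁻⁵ + 8.4321 × 10⁻³ = 8.3471 × 10⁻³, so Δρ ≈ 8.547 kg m⁻³.
N² = (g/ρ₀)·Δρ/Δz = g·(Δρ/ρ₀)/Δz = 9.8 × 8.3471 × 10⁻³ / 36 = 2.2723 × 10⁻³ s⁻².
N = √(2.2723 × 10⁻³) = 0.047669 rad s⁻¹ → T = 2π/N = 131.81 s = 2.1968 min ≈ 2.20 min.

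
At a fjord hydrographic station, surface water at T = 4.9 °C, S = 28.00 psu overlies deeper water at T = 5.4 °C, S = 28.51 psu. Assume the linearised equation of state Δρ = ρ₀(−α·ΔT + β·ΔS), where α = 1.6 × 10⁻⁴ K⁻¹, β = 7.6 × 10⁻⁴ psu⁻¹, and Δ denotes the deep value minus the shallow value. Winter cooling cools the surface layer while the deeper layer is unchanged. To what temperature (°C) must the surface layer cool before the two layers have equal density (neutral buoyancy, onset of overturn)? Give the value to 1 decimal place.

Neutral buoyancy requires Δρ = 0, i.e. −α(T_deep − T_surf′) + β(S_deep − S_surf) = 0.
T_surf′ = T_deep − (β/α)·ΔS = 5.4 − (7.6 × 10⁻⁴/1.6 × 10⁻⁴)·(+0.51) = 2.978 °C.
Cooling required: 4.9 − (2.978) = 1.922 °C.

3.0 °C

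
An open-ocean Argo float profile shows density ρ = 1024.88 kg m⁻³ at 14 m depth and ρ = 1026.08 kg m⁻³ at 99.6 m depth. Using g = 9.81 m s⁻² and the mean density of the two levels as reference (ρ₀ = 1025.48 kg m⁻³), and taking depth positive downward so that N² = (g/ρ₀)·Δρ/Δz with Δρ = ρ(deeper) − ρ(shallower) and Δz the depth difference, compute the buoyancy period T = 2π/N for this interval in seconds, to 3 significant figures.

Δρ = 1026.08 − 1024.88 = 1.20 kg m⁻³ over Δz = 99.6 − 14 = 85.6 m.
N² = (9.81/1025.48) × (1.20/85.6) = 1.3411 × 10⁻⁴ s⁻².
N = √(1.3411 × 10⁻⁴) = 0.011581 rad s⁻¹, so T = 2π/N = 542.54 s ≈ 543 s.

543 s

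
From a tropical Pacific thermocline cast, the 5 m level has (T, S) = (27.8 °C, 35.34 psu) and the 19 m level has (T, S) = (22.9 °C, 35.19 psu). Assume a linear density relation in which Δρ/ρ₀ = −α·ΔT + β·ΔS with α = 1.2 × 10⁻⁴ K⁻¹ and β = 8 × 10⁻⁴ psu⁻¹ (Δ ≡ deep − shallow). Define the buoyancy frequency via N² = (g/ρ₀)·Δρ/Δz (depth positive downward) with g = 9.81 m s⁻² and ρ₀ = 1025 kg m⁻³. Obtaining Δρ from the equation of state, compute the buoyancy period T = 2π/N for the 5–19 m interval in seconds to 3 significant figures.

347 s

ΔT = -4.9 K, ΔS = -0.15 psu (deep − shallow).
Δρ/ρ₀ = −αΔT + βΔS = 5.88 × 10⁻⁴ − 1.20 × 10⁻⁴ = 4.68 × 10⁻⁴, so Δρ ≈ 0.4797 kg m⁻³.
N² = (g/ρ₀)·Δρ/Δz = g·(Δρ/ρ₀)/Δz = 9.81 × 4.68 × 10⁻⁴ / 14 = 3.2793 × 10⁻⁴ s⁻².
N = √(3.2793 × 10⁻⁴) = 0.018109 rad s⁻¹ → T = 2π/N = 346.96 s ≈ 347 s.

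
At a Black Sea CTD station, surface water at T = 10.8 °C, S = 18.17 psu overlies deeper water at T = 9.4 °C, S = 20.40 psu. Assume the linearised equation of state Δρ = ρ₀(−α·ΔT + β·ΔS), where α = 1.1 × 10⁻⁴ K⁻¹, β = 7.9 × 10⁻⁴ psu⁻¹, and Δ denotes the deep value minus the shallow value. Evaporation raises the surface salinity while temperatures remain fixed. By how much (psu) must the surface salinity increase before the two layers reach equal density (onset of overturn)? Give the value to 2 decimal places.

2.42 psu

Neutral buoyancy requires −α(T_deep − T_surf) + β(S_deep − S_surf′) = 0.
S_surf′ = S_deep − (α/β)·ΔT = 20.40 − (1.1 × 10⁻⁴/7.9 × 10⁻⁴)·(-1.4) = 20.5949 psu.
Increase required: 20.5949 − 18.17 = 2.4249 psu.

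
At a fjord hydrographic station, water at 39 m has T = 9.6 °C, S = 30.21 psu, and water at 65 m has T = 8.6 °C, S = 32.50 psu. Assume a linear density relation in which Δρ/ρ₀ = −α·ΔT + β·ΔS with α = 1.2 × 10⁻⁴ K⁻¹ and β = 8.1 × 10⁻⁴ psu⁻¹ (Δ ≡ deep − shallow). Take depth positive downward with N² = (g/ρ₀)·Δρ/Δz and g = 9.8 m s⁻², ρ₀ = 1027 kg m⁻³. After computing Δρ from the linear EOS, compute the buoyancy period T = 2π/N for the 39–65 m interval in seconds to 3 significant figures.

ΔT = -1.0 K, ΔS = +2.29 psu (deep − shallow).
Δρ/ρ₀ = −αΔT + βΔS = 1.20 × 10⁻⁴ + 1.8549 × 10⁻³ = 1.9749 × 10⁻³, so Δρ ≈ 2.028 kg m⁻³.
N² = (g/ρ₀)·Δρ/Δz = g·(Δρ/ρ₀)/Δz = 9.8 × 1.9749 × 10⁻³ / 26 = 7.4439 × 10⁻⁴ s⁻².
N = √(7.4439 × 10⁻⁴) = 0.027284 rad s⁻¹ → T = 2π/N = 230.29 s ≈ 230 s.

230 s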